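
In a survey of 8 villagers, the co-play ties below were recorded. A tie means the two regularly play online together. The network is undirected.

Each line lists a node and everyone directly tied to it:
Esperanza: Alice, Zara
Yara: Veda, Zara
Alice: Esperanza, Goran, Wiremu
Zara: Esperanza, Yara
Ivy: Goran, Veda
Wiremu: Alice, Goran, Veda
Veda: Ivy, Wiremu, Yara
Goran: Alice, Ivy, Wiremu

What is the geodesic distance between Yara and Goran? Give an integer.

3

One shortest route is Yara – Veda – Ivy – Goran, which uses 3 edges, and at distance 2 from Yara we only reach {Esperanza, Ivy, Wiremu}, which does not include Goran. So d(Yara,Goran) = 3.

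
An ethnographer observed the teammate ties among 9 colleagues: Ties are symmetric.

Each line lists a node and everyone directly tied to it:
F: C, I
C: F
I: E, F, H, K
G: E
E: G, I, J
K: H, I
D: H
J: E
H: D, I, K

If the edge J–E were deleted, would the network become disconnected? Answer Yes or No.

Yes

Without the J–E edge there is no alternate route between J and E, so the network disconnects. It is a bridge.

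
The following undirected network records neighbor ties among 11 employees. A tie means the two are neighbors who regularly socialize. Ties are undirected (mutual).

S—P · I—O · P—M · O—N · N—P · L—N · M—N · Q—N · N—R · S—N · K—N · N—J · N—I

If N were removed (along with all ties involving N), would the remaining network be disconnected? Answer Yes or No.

Removing N leaves {M, P, and S} with no path to {L}, so the network splits into 7 components. N is a cut vertex.

Yes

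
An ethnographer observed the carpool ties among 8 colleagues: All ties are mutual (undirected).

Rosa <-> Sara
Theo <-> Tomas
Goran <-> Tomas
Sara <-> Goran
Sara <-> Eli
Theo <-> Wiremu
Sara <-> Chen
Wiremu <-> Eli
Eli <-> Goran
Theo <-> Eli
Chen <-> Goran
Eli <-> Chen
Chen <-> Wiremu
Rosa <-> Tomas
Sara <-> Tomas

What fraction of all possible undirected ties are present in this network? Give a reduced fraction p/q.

There are 15 edges and 8 nodes, so the maximum possible is C(8,2) = 28.
Density = 15/28.

15/28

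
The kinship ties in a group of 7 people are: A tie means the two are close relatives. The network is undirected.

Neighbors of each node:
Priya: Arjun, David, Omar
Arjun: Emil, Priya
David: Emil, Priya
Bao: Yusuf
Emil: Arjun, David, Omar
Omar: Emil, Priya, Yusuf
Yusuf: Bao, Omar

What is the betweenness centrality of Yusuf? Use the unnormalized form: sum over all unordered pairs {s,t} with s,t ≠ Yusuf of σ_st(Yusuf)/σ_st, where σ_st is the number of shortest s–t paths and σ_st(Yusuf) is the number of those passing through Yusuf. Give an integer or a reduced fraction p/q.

Pairs whose geodesics pass through Yusuf — Emil–Bao: 1; David–Bao: 2/2; Omar–Bao: 1; Priya–Bao: 1; Arjun–Bao: 2/2.
All other pairs contribute 0.
Summing the contributions gives betweenness(Yusuf) = 5.

5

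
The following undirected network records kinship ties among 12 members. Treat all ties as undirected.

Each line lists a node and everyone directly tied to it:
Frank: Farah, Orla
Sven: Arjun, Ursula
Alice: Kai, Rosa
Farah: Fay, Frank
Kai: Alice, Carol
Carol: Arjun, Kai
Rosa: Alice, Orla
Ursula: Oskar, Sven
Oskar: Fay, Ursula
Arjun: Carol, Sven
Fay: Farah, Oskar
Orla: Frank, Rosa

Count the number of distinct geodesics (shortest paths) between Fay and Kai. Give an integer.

The shortest distance is 6. The length-6 paths are: Fay–Farah–Frank–Orla–Rosa–Alice–Kai; Fay–Oskar–Ursula–Sven–Arjun–Carol–Kai.
That gives 2 distinct shortest paths.

2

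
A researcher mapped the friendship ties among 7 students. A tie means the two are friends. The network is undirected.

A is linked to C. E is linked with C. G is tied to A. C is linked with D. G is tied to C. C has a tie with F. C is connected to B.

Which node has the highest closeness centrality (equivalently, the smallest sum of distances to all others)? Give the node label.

Farness (sum of distances to all others) for each node — A:10, B:11, C:6, D:11, E:11, F:11, G:10.
The smallest farness is 6, for C, so C has the highest closeness.

C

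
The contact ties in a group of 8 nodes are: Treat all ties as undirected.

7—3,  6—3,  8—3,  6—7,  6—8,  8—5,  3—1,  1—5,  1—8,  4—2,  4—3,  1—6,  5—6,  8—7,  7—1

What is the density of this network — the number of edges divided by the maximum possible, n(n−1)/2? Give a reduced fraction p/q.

There are 15 edges and 8 nodes, so the maximum possible is C(8,2) = 28.
Density = 15/28.

15/28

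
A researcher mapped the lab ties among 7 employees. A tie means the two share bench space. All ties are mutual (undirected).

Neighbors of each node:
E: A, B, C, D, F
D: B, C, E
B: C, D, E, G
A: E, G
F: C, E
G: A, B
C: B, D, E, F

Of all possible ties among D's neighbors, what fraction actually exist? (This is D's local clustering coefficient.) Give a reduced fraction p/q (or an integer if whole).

1

D's neighbors: B, C, and E (k = 3).
Possible neighbor pairs: C(3,2) = 3. Edges among them: B–C, B–E, C–E → e = 3.
Clustering(D) = 3/3 = 1.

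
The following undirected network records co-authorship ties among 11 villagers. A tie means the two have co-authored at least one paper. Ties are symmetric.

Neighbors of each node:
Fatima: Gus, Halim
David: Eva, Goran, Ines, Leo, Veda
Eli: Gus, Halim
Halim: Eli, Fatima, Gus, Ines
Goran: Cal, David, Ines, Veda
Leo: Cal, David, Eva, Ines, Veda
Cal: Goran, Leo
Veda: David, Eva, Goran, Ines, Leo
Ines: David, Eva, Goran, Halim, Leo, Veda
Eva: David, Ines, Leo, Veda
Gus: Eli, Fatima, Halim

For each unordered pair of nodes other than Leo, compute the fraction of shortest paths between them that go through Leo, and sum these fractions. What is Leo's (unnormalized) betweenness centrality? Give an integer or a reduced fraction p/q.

9/2

Pairs whose geodesics pass through Leo — Gus–Cal: 1/2; Fatima–Cal: 1/2; Eli–Cal: 1/2; Halim–Cal: 1/2; Ines–Cal: 1/2; Cal–Eva: 1; Cal–Veda: 1/2; Cal–David: 1/2.
All other pairs contribute 0.
Summing the contributions gives betweenness(Leo) = 9/2.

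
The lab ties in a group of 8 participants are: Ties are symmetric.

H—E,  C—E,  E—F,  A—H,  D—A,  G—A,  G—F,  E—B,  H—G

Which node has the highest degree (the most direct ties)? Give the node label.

Degrees — A:3, B:1, C:1, D:1, E:4, F:2, G:3, H:3.
The maximum is 4, attained only by E.

E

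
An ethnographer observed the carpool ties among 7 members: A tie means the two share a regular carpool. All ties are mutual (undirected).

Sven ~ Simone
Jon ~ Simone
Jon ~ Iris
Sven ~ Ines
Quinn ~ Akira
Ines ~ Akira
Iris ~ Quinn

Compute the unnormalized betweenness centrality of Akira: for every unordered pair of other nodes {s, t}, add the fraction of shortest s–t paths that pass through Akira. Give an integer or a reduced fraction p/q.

Pairs whose geodesics pass through Akira — Sven–Quinn: 1; Ines–Quinn: 1; Ines–Iris: 1.
All other pairs contribute 0.
Summing the contributions gives betweenness(Akira) = 3.

3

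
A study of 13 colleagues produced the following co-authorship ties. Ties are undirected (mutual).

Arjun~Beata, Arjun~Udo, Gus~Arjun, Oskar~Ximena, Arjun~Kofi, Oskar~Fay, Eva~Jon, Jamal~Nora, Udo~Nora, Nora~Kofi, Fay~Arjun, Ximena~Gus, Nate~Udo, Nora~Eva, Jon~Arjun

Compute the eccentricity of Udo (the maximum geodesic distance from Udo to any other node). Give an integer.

3

Distances from Udo: Arjun:1, Beata:2, Eva:2, Fay:2, Gus:2, Jamal:2, Jon:2, Kofi:2, Nate:1, Nora:1, Oskar:3, Ximena:3.
The largest is 3 (to Ximena and Oskar), so the eccentricity of Udo is 3.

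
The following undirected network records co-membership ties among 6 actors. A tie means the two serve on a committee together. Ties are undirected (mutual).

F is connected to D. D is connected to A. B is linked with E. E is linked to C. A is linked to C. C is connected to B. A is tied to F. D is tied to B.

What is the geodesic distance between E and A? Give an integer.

2

One shortest route is E – C – A, which uses 2 edges, and E and A are not directly tied, so nothing shorter exists. So d(E,A) = 2.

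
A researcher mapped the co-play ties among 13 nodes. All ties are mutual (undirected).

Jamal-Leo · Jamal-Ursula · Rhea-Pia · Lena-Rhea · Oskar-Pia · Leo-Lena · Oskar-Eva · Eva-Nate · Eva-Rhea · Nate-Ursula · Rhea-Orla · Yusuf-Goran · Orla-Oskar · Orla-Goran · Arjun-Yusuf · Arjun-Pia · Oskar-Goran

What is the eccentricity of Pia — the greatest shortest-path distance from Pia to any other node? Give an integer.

Distances from Pia: Arjun:1, Eva:2, Goran:2, Jamal:4, Lena:2, Leo:3, Nate:3, Orla:2, Oskar:1, Rhea:1, Ursula:4, Yusuf:2.
The largest is 4 (to Ursula and Jamal), so the eccentricity of Pia is 4.

4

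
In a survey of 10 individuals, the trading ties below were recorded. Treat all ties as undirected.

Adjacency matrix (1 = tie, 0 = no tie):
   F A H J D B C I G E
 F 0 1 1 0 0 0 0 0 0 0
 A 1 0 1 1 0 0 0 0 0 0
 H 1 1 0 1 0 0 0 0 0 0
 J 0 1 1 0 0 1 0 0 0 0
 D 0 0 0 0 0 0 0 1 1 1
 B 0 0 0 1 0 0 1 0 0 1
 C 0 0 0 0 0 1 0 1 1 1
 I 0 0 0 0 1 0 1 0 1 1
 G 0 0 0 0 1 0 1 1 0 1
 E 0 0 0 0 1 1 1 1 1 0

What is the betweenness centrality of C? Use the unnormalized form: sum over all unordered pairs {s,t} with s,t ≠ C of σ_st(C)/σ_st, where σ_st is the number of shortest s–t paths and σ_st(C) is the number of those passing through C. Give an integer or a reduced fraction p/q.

Pairs whose geodesics pass through C — F–I: 2/4; F–G: 2/4; A–I: 1/2; A–G: 1/2; H–I: 1/2; H–G: 1/2; J–I: 1/2; J–G: 1/2; B–I: 1/2; B–G: 1/2.
All other pairs contribute 0.
Summing the contributions gives betweenness(C) = 5.

5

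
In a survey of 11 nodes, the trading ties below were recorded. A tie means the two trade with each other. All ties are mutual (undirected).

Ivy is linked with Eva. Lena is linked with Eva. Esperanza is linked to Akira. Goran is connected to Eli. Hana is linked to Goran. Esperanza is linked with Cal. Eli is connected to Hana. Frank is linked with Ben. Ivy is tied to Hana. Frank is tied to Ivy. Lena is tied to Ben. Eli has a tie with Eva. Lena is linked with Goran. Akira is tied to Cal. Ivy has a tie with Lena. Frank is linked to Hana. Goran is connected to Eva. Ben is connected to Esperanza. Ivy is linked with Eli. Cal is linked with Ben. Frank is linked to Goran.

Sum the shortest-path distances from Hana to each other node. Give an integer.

Distances from Hana: Akira:4, Ben:2, Cal:3, Eli:1, Esperanza:3, Eva:2, Frank:1, Goran:1, Ivy:1, Lena:2.
Sum = 4 + 2 + 3 + 1 + 3 + 2 + 1 + 1 + 1 + 2 = 20.

20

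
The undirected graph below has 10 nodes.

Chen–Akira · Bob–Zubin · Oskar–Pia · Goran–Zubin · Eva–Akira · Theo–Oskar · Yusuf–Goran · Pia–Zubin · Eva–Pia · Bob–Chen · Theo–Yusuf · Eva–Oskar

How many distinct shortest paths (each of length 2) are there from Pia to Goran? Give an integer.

The shortest distance is 2, and the only length-2 path is Pia–Zubin–Goran. So there is exactly 1 shortest path.

1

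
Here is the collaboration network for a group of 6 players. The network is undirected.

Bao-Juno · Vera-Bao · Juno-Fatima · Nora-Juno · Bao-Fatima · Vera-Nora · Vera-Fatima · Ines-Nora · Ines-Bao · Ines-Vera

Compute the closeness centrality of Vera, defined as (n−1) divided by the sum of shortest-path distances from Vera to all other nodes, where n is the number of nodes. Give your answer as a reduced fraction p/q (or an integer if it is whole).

5/6

Distances from Vera: Bao:1, Fatima:1, Ines:1, Juno:2, Nora:1. Sum = 6.
n = 6, so closeness = 5/6.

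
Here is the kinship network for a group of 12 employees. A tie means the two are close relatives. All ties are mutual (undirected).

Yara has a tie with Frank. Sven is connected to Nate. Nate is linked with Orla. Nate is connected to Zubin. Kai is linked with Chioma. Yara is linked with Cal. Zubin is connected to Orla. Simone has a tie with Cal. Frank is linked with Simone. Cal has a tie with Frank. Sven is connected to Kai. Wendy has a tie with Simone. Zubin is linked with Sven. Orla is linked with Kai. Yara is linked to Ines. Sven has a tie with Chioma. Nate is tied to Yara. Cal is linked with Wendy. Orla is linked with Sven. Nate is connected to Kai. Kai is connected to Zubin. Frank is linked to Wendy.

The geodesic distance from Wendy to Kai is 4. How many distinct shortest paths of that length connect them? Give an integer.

The shortest distance is 4. The length-4 paths are: Wendy–Frank–Yara–Nate–Kai; Wendy–Cal–Yara–Nate–Kai.
That gives 2 distinct shortest paths.

2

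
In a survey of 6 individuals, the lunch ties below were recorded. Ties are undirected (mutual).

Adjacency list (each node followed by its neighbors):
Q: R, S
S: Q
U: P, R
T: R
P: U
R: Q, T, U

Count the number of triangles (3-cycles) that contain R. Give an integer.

0

R's neighbors are Q, T, and U, but none of them are tied to each other, so no triangle contains R.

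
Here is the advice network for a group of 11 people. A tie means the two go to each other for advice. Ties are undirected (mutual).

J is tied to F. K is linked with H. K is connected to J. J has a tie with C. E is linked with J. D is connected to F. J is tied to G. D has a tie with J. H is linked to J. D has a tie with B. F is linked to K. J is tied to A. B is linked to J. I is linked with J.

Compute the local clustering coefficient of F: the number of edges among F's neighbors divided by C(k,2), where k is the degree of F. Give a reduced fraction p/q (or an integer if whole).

F's neighbors: D, J, and K (k = 3).
Possible neighbor pairs: C(3,2) = 3. Edges among them: D–J, J–K → e = 2.
Clustering(F) = 2/3.

2/3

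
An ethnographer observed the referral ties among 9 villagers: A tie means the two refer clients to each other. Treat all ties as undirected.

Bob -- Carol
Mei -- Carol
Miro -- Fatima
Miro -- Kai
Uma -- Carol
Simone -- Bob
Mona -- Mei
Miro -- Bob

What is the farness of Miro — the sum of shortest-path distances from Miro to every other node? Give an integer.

Distances from Miro: Bob:1, Carol:2, Fatima:1, Kai:1, Mei:3, Mona:4, Simone:2, Uma:3.
Sum = 1 + 2 + 1 + 1 + 3 + 4 + 2 + 3 = 17.

17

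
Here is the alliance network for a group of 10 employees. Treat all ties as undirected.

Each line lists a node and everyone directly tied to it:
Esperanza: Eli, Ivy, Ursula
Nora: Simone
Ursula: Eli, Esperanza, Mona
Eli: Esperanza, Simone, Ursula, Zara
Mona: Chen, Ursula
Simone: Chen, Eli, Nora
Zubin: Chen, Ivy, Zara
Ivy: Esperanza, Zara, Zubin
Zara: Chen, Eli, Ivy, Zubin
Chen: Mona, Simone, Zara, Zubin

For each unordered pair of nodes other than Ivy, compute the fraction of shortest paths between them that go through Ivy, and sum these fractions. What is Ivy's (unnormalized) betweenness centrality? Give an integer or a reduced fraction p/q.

Pairs whose geodesics pass through Ivy — Esperanza–Zara: 1/2; Esperanza–Chen: 2/5; Esperanza–Zubin: 1; Zubin–Ursula: 1/3.
All other pairs contribute 0.
Summing the contributions gives betweenness(Ivy) = 67/30.

67/30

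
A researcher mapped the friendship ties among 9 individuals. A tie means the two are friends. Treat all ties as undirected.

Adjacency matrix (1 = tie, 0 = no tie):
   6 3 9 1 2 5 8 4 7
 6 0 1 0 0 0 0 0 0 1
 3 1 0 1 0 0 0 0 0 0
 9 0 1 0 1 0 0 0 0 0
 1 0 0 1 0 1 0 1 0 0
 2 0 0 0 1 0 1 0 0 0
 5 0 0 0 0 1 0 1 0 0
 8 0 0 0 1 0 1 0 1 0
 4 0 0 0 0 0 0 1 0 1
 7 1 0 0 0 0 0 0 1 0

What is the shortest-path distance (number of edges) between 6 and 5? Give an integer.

One shortest route is 6 – 7 – 4 – 8 – 5, which uses 4 edges, and at distance 3 from 6 we only reach {1, 8}, which does not include 5. So d(6,5) = 4.

4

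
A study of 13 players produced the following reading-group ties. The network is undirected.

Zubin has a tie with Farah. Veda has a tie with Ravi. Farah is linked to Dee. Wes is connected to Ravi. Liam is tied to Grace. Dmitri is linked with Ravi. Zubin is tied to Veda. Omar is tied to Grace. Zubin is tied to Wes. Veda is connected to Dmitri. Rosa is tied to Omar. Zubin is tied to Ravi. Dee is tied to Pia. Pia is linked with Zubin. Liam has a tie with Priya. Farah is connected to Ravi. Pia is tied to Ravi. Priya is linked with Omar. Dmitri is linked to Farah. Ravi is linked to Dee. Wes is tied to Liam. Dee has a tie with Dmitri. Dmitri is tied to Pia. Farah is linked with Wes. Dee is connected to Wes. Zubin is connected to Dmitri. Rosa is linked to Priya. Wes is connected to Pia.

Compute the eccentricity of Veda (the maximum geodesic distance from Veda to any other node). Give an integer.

Distances from Veda: Dee:2, Dmitri:1, Farah:2, Grace:4, Liam:3, Omar:5, Pia:2, Priya:4, Ravi:1, Rosa:5, Wes:2, Zubin:1.
The largest is 5 (to Omar and Rosa), so the eccentricity of Veda is 5.

5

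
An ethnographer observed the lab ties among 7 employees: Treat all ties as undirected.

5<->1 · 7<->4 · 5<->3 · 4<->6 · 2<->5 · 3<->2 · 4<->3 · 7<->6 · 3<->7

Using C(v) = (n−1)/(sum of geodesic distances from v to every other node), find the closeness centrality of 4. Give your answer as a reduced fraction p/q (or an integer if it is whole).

3/5

Distances from 4: 1:3, 2:2, 3:1, 5:2, 6:1, 7:1. Sum = 10.
n = 7, so closeness = 6/10 = 3/5.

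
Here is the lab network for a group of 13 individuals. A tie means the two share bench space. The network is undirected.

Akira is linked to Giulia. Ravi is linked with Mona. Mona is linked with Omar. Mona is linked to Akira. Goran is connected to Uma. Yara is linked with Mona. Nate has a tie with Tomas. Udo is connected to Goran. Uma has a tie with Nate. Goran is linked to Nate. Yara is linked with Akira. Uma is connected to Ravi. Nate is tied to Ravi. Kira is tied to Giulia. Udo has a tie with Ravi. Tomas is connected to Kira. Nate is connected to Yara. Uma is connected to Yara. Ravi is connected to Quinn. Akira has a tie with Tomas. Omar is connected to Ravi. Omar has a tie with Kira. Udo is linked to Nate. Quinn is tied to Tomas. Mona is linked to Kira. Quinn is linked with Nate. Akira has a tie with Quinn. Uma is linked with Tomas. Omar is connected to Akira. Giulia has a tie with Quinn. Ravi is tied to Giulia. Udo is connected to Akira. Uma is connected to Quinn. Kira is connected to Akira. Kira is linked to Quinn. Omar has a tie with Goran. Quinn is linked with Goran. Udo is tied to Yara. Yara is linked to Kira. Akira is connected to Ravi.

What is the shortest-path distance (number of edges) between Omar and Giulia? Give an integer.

One shortest route is Omar – Kira – Giulia, which uses 2 edges, and Omar and Giulia are not directly tied, so nothing shorter exists. So d(Omar,Giulia) = 2.

2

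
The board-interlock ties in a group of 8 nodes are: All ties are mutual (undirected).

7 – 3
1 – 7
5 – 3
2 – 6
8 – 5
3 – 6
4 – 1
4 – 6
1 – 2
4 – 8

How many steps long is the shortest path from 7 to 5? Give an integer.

2

One shortest route is 7 – 3 – 5, which uses 2 edges, and 7 and 5 are not directly tied, so nothing shorter exists. So d(7,5) = 2.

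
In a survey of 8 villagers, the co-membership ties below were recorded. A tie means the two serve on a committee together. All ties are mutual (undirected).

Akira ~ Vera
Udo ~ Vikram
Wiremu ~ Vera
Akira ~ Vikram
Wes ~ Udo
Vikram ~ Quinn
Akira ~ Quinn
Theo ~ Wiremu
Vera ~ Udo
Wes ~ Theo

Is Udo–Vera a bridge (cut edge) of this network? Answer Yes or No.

Even without that edge, Udo still reaches Vera via Udo – Vikram – Akira – Vera, so the network stays connected. Not a bridge.

No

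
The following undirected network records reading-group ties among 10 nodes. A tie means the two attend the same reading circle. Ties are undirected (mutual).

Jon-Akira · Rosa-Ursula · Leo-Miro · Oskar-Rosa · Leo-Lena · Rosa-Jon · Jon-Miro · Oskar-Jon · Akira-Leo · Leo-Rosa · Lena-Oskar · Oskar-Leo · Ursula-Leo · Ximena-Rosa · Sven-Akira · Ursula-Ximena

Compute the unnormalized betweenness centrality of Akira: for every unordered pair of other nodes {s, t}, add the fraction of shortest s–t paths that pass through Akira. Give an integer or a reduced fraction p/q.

33/4

Pairs whose geodesics pass through Akira — Sven–Ximena: 3/3; Sven–Miro: 2/2; Sven–Leo: 1; Sven–Rosa: 2/2; Sven–Jon: 1; Sven–Lena: 1; Sven–Ursula: 1; Sven–Oskar: 2/2; Leo–Jon: 1/4.
All other pairs contribute 0.
Summing the contributions gives betweenness(Akira) = 33/4.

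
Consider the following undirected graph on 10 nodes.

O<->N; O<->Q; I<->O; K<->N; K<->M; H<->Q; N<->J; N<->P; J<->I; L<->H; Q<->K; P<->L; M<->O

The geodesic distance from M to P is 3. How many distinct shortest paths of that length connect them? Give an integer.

The shortest distance is 3. The length-3 paths are: M–O–N–P; M–K–N–P.
That gives 2 distinct shortest paths.

2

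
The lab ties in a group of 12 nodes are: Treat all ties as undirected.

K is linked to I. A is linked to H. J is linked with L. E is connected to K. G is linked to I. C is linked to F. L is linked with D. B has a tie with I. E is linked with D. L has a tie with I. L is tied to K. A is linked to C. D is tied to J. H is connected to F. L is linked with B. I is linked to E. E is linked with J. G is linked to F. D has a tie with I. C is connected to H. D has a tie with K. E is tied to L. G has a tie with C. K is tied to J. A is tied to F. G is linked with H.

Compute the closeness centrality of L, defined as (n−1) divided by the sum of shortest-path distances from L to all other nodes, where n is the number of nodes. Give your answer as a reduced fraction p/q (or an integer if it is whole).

11/21

Distances from L: A:4, B:1, C:3, D:1, E:1, F:3, G:2, H:3, I:1, J:1, K:1. Sum = 21.
n = 12, so closeness = 11/21.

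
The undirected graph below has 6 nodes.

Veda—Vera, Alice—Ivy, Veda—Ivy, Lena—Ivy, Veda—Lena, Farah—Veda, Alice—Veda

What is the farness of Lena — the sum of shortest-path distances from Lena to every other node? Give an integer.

Distances from Lena: Alice:2, Farah:2, Ivy:1, Veda:1, Vera:2.
Sum = 2 + 2 + 1 + 1 + 2 = 8.

8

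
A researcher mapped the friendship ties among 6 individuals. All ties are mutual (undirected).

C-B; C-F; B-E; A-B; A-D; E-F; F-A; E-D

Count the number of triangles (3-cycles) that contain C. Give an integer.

0

C's neighbors are B and F, but none of them are tied to each other, so no triangle contains C.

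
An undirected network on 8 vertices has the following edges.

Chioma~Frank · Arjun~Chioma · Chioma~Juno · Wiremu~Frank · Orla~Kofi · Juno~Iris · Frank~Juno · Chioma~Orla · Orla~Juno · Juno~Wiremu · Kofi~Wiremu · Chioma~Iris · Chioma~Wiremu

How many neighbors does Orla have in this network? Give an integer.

Orla is directly tied to Chioma, Juno, and Kofi. That is 3 neighbors, so the degree of Orla is 3.

3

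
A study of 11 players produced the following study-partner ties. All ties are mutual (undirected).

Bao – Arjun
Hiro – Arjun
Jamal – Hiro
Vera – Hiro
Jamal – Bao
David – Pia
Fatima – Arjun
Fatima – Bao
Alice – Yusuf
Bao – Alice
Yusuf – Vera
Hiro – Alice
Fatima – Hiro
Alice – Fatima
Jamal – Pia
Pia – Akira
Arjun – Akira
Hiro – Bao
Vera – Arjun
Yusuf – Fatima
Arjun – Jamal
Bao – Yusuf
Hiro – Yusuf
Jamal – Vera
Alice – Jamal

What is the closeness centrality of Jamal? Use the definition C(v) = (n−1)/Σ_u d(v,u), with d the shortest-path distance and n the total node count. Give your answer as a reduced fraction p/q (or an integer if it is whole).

5/7

Distances from Jamal: Akira:2, Alice:1, Arjun:1, Bao:1, David:2, Fatima:2, Hiro:1, Pia:1, Vera:1, Yusuf:2. Sum = 14.
n = 11, so closeness = 10/14 = 5/7.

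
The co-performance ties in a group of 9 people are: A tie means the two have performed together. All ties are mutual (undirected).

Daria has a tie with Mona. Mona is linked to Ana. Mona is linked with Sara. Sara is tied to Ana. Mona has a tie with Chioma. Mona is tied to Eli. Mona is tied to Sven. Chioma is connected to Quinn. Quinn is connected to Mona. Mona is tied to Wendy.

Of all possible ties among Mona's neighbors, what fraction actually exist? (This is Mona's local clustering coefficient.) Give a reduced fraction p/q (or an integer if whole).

1/14

Mona's neighbors: Ana, Chioma, Daria, Eli, Quinn, Sara, Sven, and Wendy (k = 8).
Possible neighbor pairs: C(8,2) = 28. Edges among them: Ana–Sara, Chioma–Quinn → e = 2.
Clustering(Mona) = 2/28 = 1/14.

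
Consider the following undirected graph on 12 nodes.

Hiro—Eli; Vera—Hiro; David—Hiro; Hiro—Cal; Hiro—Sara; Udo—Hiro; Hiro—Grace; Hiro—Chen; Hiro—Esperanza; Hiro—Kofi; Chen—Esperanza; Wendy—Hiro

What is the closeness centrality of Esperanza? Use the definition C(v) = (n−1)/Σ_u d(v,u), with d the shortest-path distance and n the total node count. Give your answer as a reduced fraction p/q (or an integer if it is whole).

11/20

Distances from Esperanza: Cal:2, Chen:1, David:2, Eli:2, Grace:2, Hiro:1, Kofi:2, Sara:2, Udo:2, Vera:2, Wendy:2. Sum = 20.
n = 12, so closeness = 11/20.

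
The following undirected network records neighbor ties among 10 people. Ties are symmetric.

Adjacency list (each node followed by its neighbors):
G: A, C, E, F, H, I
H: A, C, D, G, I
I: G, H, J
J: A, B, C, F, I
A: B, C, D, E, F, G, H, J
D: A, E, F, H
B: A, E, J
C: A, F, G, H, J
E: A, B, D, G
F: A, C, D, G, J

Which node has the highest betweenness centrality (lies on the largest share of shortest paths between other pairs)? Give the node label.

Unnormalized betweenness of each node: A:79/12, B:1/2, C:5/6, D:11/12, E:5/4, F:4/3, G:43/12, H:9/4, I:7/12, J:19/6.
A has the largest value, 79/12, making it the main broker — the node through which the most shortest paths run.

A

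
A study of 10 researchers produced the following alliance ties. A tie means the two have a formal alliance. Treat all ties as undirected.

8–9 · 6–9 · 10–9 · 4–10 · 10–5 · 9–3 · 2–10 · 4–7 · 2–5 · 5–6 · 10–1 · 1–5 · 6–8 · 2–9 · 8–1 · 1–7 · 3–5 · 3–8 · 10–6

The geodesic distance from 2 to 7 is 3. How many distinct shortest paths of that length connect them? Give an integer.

3

The shortest distance is 3. The length-3 paths are: 2–5–1–7; 2–10–1–7; 2–10–4–7.
That gives 3 distinct shortest paths.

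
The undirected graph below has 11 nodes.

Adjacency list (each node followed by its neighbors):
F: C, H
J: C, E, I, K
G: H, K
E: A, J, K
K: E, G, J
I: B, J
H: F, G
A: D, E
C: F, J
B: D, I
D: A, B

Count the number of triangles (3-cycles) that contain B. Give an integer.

B's neighbors are D and I, but none of them are tied to each other, so no triangle contains B.

0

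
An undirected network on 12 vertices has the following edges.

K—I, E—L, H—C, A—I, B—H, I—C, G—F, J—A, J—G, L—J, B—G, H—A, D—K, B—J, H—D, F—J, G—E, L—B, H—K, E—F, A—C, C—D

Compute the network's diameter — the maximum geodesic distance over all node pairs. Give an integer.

Eccentricity of each node (its greatest distance to any other): A:3, B:3, C:4, D:4, E:4, F:4, G:3, H:3, I:4, J:3, K:4, L:3.
The maximum eccentricity is 4, realized for instance by the pair E–D via E – G – B – H – D. So the diameter is 4.

4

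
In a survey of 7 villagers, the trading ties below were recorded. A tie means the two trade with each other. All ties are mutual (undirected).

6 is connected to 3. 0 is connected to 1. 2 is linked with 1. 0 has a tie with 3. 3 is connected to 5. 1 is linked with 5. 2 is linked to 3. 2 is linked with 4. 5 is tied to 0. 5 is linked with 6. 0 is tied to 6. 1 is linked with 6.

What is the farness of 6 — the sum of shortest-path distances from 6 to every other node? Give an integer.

9

Distances from 6: 0:1, 1:1, 2:2, 3:1, 4:3, 5:1.
Sum = 1 + 1 + 2 + 1 + 3 + 1 = 9.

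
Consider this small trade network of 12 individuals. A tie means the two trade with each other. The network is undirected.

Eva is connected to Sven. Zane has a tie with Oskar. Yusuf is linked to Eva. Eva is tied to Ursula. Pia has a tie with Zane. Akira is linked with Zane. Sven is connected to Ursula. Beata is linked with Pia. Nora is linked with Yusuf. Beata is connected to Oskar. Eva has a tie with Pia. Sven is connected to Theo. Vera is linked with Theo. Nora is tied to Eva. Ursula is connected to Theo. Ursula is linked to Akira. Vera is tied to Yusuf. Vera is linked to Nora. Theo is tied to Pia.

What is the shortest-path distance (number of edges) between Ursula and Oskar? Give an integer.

3

One shortest route is Ursula – Akira – Zane – Oskar, which uses 3 edges, and at distance 2 from Ursula we only reach {Nora, Pia, Vera, Yusuf, Zane}, which does not include Oskar. So d(Ursula,Oskar) = 3.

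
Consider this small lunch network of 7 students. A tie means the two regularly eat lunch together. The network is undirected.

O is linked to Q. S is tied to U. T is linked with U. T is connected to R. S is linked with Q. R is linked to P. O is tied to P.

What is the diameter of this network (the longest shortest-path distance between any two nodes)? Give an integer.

Eccentricity of each node (its greatest distance to any other): O:3, P:3, Q:3, R:3, S:3, T:3, U:3.
The maximum eccentricity is 3, realized for instance by the pair U–O via U – S – Q – O. So the diameter is 3.

3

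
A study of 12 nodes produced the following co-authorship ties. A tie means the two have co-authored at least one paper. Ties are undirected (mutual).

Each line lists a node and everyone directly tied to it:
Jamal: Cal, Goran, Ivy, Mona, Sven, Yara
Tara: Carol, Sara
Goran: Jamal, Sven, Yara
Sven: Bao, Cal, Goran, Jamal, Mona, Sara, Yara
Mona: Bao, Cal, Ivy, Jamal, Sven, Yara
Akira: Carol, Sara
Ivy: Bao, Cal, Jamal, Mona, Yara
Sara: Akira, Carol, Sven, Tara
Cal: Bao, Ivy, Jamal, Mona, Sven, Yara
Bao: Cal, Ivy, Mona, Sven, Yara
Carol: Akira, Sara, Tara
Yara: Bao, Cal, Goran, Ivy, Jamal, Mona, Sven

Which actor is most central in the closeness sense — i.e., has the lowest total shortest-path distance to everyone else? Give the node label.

Sven

Farness (sum of distances to all others) for each node — Akira:28, Bao:20, Cal:19, Carol:27, Goran:22, Ivy:24, Jamal:19, Mona:19, Sara:19, Sven:15, Tara:28, Yara:18.
The smallest farness is 15, for Sven, so Sven has the highest closeness.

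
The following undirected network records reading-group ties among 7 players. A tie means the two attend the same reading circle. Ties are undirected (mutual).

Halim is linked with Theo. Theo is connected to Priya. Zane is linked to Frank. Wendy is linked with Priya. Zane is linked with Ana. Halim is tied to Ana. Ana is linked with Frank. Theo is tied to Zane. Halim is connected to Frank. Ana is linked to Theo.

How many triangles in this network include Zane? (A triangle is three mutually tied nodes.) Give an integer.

2

Zane's neighbors: Ana, Frank, and Theo.
Neighbor pairs that are themselves tied: Zane–Ana–Frank; Zane–Ana–Theo. Each forms one triangle with Zane, for 2 in total.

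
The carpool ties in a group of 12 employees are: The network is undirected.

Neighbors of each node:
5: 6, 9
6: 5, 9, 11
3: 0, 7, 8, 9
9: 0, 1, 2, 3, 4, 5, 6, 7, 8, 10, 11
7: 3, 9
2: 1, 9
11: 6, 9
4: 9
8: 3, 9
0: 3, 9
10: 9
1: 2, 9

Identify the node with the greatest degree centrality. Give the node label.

9

Degrees — 0:2, 1:2, 2:2, 3:4, 4:1, 5:2, 6:3, 7:2, 8:2, 9:11, 10:1, 11:2.
The maximum is 11, attained only by 9.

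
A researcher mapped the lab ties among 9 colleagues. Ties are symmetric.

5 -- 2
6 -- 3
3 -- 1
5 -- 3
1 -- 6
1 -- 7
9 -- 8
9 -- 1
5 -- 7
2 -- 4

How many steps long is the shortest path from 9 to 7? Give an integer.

One shortest route is 9 – 1 – 7, which uses 2 edges, and 9 and 7 are not directly tied, so nothing shorter exists. So d(9,7) = 2.

2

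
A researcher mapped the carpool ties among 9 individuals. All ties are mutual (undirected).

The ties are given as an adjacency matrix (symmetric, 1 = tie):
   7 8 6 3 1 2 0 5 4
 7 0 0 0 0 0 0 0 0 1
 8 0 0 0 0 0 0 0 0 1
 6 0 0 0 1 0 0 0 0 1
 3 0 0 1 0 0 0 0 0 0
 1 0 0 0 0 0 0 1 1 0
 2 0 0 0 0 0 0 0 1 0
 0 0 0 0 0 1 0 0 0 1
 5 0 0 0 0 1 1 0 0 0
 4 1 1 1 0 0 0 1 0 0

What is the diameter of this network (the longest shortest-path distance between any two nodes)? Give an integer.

Eccentricity of each node (its greatest distance to any other): 0:3, 1:4, 2:6, 3:6, 4:4, 5:5, 6:5, 7:5, 8:5.
The maximum eccentricity is 6, realized for instance by the pair 3–2 via 3 – 6 – 4 – 0 – 1 – 5 – 2. So the diameter is 6.

6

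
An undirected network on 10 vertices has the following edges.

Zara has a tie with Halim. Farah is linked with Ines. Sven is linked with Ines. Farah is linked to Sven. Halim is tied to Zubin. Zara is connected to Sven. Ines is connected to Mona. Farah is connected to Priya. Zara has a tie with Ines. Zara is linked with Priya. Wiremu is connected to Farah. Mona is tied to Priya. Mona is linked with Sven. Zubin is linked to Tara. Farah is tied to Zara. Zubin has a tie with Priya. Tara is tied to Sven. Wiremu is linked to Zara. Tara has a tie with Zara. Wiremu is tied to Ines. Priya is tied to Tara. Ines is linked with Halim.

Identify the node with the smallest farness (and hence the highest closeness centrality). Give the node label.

Farness (sum of distances to all others) for each node — Farah:13, Halim:15, Ines:12, Mona:15, Priya:13, Sven:13, Tara:14, Wiremu:16, Zara:11, Zubin:16.
The smallest farness is 11, for Zara, so Zara has the highest closeness.

Zara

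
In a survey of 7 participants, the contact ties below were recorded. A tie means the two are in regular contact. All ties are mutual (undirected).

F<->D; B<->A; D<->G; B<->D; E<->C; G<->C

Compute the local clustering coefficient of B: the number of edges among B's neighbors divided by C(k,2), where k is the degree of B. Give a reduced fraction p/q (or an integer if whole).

B's neighbors: A and D (k = 2).
Possible neighbor pairs: C(2,2) = 1. Edges among them: none → e = 0.
Clustering(B) = 0/1.

0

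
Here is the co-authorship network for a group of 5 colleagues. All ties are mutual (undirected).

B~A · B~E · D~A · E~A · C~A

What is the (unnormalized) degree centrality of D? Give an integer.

D is directly tied to A. That is 1 neighbor, so the degree of D is 1.

1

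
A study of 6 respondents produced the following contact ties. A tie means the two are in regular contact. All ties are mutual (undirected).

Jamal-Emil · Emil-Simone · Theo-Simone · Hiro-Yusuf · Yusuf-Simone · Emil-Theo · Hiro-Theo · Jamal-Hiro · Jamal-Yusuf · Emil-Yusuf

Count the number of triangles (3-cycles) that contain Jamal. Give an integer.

2

Jamal's neighbors: Emil, Hiro, and Yusuf.
Neighbor pairs that are themselves tied: Jamal–Emil–Yusuf; Jamal–Hiro–Yusuf. Each forms one triangle with Jamal, for 2 in total.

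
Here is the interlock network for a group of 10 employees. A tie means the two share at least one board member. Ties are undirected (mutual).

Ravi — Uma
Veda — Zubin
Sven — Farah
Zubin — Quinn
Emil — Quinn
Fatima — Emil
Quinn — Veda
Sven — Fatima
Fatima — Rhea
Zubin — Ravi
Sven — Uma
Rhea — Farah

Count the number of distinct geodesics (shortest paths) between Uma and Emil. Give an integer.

1

The shortest distance is 3, and the only length-3 path is Uma–Sven–Fatima–Emil. So there is exactly 1 shortest path.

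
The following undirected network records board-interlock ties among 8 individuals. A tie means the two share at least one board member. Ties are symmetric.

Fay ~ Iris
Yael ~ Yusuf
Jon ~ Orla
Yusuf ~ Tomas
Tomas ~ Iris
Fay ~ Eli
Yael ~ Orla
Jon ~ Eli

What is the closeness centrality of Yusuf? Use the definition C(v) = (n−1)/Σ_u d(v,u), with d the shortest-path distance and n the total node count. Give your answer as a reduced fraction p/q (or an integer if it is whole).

7/16

Distances from Yusuf: Eli:4, Fay:3, Iris:2, Jon:3, Orla:2, Tomas:1, Yael:1. Sum = 16.
n = 8, so closeness = 7/16.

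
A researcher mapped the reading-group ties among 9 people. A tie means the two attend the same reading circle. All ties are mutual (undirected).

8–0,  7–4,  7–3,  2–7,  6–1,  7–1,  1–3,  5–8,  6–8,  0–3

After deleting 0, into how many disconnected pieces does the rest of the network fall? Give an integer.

1

0's neighbors (3 and 8) remain reachable from one another through other ties, so the rest of the network stays in one piece.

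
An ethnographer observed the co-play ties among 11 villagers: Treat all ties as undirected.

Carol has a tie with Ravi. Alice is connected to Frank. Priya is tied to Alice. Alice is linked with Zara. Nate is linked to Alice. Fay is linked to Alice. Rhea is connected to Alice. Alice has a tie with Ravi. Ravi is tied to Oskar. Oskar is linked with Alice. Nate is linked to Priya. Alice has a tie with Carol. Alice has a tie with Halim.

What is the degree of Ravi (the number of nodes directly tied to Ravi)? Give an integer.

3

Ravi is directly tied to Alice, Carol, and Oskar. That is 3 neighbors, so the degree of Ravi is 3.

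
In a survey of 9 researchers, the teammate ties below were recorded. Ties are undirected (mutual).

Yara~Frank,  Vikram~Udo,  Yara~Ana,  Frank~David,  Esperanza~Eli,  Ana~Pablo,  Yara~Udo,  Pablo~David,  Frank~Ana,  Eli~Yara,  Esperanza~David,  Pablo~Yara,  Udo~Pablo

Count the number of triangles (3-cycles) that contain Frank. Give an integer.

Frank's neighbors: Ana, David, and Yara.
Neighbor pairs that are themselves tied: Frank–Ana–Yara. Each forms one triangle with Frank, for 1 in total.

1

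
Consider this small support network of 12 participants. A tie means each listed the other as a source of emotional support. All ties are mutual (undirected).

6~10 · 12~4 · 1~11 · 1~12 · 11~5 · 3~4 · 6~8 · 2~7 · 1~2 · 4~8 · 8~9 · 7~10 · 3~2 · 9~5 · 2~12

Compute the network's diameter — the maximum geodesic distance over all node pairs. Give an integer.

4

Eccentricity of each node (its greatest distance to any other): 1:4, 2:4, 3:4, 4:3, 5:4, 6:4, 7:4, 8:3, 9:4, 10:4, 11:4, 12:3.
The maximum eccentricity is 4, realized for instance by the pair 5–10 via 5 – 9 – 8 – 6 – 10. So the diameter is 4.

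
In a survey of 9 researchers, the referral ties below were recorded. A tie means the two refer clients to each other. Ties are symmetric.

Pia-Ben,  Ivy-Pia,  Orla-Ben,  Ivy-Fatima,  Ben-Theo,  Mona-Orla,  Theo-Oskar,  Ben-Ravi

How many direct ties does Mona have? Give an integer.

1

Mona is directly tied to Orla. That is 1 neighbor, so the degree of Mona is 1.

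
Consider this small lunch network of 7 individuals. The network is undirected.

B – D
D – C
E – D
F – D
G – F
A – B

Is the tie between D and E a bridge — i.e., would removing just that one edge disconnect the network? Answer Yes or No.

Yes

Without the D–E edge there is no alternate route between D and E, so the network disconnects. It is a bridge.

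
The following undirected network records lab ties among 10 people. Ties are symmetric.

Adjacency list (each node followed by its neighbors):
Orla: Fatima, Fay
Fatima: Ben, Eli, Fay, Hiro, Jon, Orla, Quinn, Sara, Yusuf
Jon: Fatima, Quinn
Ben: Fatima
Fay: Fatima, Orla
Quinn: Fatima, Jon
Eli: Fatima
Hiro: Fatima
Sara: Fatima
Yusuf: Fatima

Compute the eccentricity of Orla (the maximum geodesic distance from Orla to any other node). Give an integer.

2

Distances from Orla: Ben:2, Eli:2, Fatima:1, Fay:1, Hiro:2, Jon:2, Quinn:2, Sara:2, Yusuf:2.
The largest is 2 (to Eli, Sara, Hiro, Quinn, Jon, Yusuf, and Ben), so the eccentricity of Orla is 2.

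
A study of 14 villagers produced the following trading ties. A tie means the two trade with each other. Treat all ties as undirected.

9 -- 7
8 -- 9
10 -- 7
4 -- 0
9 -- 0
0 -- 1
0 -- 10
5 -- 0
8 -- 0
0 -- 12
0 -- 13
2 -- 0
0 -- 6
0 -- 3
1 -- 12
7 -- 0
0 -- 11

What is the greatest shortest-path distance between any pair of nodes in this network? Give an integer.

2

Eccentricity of each node (its greatest distance to any other): 0:1, 1:2, 2:2, 3:2, 4:2, 5:2, 6:2, 7:2, 8:2, 9:2, 10:2, 11:2, 12:2, 13:2.
The maximum eccentricity is 2, realized for instance by the pair 1–7 via 1 – 0 – 7. So the diameter is 2.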